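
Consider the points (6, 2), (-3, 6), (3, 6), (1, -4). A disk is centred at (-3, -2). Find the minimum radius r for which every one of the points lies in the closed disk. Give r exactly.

10

The required radius is the distance from (-3, -2) to the farthest point.
Squared distances: 97, 64, 100, 20.
Maximum is 100, attained at (3, 6).
r = √100 = 10.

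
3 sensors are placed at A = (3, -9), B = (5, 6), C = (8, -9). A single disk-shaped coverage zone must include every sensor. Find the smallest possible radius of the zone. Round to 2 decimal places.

7.72

Side lengths²: AB² = 229, AC² = 25, BC² = 234.
Since BC² = 234 < 229 + 25 = 254, the triangle is acute, so the smallest enclosing circle is the circumcircle.
Circumcentre = (5.5, -1.7), r² = 59.54.
r = √(59.54) ≈ 7.72.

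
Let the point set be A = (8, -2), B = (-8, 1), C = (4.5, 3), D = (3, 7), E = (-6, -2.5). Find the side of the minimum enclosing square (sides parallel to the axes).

The bounding box has width 16 and height 9.5.
An axis-aligned square enclosing the set must have side ≥ max(width, height).
So the minimum side is max(16, 9.5) = 16.

16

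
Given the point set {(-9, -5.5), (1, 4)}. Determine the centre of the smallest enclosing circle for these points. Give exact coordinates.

(-4, -0.75)

The smallest circle enclosing two points has them as diameter endpoints.
Centre = midpoint = (-4, -0.75); r² = |(-9, -5.5)−(1, 4)|²/4 = 190.25/4 = 47.5625.
Centre = (-4, -0.75).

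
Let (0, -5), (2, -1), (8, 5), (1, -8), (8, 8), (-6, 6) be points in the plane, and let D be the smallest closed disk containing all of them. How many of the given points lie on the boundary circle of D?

The minimum enclosing circle of a finite set is fixed by two of the points (as a diameter) or three (as a circumcircle).
The minimum enclosing circle is determined by three boundary points: (1, -8), (8, 8), (-6, 6).
Their circumcentre is (11/6, 7/6) with r² = 1525/18.
The farthest remaining point (8, 5) is at distance² 949/18 ≤ 1525/18.
The points at distance exactly r from the centre are (1, -8), (8, 8), (-6, 6) — 3 points.

3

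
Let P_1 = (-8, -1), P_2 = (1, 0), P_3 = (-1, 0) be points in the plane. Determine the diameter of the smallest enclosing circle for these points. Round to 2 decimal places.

9.06

Side lengths²: P_1P_2² = 82, P_1P_3² = 50, P_2P_3² = 4.
Since P_1P_2² = 82 ≥ 50 + 4 = 54, the angle opposite P_1P_2 is not acute, so the smallest enclosing circle has P_1P_2 as diameter.
Centre = midpoint of P_1P_2 = (-3.5, -0.5), r² = 82/4 = 20.5.
Diameter = 2r = 2√(20.5) ≈ 9.06.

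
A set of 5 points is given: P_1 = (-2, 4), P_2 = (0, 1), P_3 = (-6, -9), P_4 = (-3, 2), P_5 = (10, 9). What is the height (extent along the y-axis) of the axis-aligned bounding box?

18

max y = 9, min y = -9, so height = 18.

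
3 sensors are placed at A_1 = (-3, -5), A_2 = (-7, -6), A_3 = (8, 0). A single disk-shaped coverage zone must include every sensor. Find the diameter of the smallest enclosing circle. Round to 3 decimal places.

16.155

Side lengths²: A_1A_2² = 17, A_1A_3² = 146, A_2A_3² = 261.
Since A_2A_3² = 261 ≥ 146 + 17 = 163, the angle opposite A_2A_3 is not acute, so the smallest enclosing circle has A_2A_3 as diameter.
Centre = midpoint of A_2A_3 = (0.5, -3), r² = 261/4 = 65.25.
Diameter = 2r = 2√(65.25) ≈ 16.155.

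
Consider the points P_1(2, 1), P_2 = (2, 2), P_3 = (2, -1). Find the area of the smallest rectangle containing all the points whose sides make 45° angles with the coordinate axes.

In coordinates u = x + y, v = x − y the rectangle is axis-aligned; the map (x,y)→(u,v) scales areas by 2.
u-values: 3, 4, 1; range = 4 − 1 = 3.
v-values: 1, 0, 3; range = 3 − 0 = 3.
Area = (3 × 3) / 2 = 4.5.

4.5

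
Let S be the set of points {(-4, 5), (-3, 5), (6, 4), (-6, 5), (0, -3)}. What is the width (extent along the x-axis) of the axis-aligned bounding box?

max x = 6, min x = -6, so width = 12.

12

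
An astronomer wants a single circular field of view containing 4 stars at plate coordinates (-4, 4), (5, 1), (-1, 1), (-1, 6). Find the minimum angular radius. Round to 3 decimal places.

The minimum enclosing circle of a finite set is fixed by two of the points (as a diameter) or three (as a circumcircle).
The farthest pair is (-4, 4)–(5, 1) with squared distance 90. The circle on this segment as diameter has centre (0.5, 2.5) and r² = 90/4 = 22.5.
Check (-1, 1): distance² to centre = 4.5 ≤ 22.5, so it lies inside.
All remaining points lie in this disk, and no smaller disk contains both endpoints, so this is the minimum enclosing circle.
r = √(22.5) ≈ 4.743.

4.743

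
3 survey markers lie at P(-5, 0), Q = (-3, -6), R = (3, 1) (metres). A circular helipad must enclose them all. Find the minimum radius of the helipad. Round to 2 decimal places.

Side lengths²: PQ² = 40, PR² = 65, QR² = 85.
Since QR² = 85 < 65 + 40 = 105, the triangle is acute, so the smallest enclosing circle is the circumcircle.
Circumcentre = (-0.7, -1.9), r² = 22.1.
r = √(22.1) ≈ 4.70.

4.70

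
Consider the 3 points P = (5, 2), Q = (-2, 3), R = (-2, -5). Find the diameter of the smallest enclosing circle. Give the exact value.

10

Side lengths²: PQ² = 50, PR² = 98, QR² = 64.
Since PR² = 98 < 64 + 50 = 114, the triangle is acute, so the smallest enclosing circle is the circumcircle.
Circumcentre = (1, -1), r² = 25.
Diameter = 2r = 2√25 = 10.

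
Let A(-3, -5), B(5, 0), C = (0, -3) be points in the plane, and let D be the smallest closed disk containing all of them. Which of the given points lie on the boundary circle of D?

A, B

Side lengths²: AB² = 89, AC² = 13, BC² = 34.
Since AB² = 89 ≥ 34 + 13 = 47, the angle opposite AB is not acute, so the smallest enclosing circle has AB as diameter.
Centre = midpoint of AB = (1, -2.5), r² = 89/4 = 22.25.
The points at distance exactly r from the centre are A, B — 2 points.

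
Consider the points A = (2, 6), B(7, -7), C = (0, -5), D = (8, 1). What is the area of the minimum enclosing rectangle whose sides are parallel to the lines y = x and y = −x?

126

In coordinates u = x + y, v = x − y the rectangle is axis-aligned; the map (x,y)→(u,v) scales areas by 2.
u-values: 8, 0, -5, 9; range = 9 − (-5) = 14.
v-values: -4, 14, 5, 7; range = 14 − (-4) = 18.
Area = (14 × 18) / 2 = 126.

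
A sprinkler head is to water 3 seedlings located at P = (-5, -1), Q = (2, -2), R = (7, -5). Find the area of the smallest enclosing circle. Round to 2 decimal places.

Side lengths²: PQ² = 50, PR² = 160, QR² = 34.
Since PR² = 160 ≥ 50 + 34 = 84, the angle opposite PR is not acute, so the smallest enclosing circle has PR as diameter.
Centre = midpoint of PR = (1, -3), r² = 160/4 = 40.
Area = π·r² = π·40 ≈ 125.66.

125.66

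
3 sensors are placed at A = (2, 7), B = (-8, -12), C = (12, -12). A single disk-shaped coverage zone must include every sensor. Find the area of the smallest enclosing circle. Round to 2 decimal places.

Side lengths²: AB² = 461, AC² = 461, BC² = 400.
Since AC² = 461 < 461 + 400 = 861, the triangle is acute, so the smallest enclosing circle is the circumcircle.
Circumcentre = (2, -195/38), r² = 212521/1444.
Area = π·r² = π·212521/1444 ≈ 462.36.

462.36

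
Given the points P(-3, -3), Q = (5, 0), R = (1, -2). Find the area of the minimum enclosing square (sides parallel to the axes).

The bounding box has width 8 and height 3.
An axis-aligned square enclosing the set must have side ≥ max(width, height).
So the minimum side is max(8, 3) = 8.
Area = 8² = 64.

64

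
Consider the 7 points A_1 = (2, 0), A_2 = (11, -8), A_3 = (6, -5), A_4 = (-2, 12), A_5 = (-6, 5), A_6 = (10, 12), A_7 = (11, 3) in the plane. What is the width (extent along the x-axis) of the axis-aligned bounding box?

max x = 11, min x = -6, so width = 17.

17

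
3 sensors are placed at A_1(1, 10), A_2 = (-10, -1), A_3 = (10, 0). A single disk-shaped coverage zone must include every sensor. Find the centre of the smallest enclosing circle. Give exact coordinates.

Side lengths²: A_1A_2² = 242, A_1A_3² = 181, A_2A_3² = 401.
Since A_2A_3² = 401 < 242 + 181 = 423, the triangle is acute, so the smallest enclosing circle is the circumcircle.
Circumcentre = (-1/38, 1/38), r² = 72581/722.
Centre = (-1/38, 1/38).

(-1/38, 1/38)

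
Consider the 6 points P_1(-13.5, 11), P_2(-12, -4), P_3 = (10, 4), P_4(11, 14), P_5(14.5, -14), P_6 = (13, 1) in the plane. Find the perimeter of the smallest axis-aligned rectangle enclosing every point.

Width = max x − min x = 14.5 − (-13.5) = 28.
Height = max y − min y = 14 − (-14) = 28.
Perimeter = 2(28 + 28) = 112.

112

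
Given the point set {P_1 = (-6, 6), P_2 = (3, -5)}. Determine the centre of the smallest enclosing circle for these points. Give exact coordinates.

The smallest circle enclosing two points has them as diameter endpoints.
Centre = midpoint = (-1.5, 0.5); r² = |P_1P_2|²/4 = 202/4 = 50.5.
Centre = (-1.5, 0.5).

(-1.5, 0.5)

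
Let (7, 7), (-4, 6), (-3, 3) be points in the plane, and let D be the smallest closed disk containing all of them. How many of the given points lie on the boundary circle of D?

Call the three points A, B, C in the order given.
Side lengths²: AB² = 122, AC² = 116, BC² = 10.
Since AB² = 122 < 116 + 10 = 126, the triangle is acute, so the smallest enclosing circle is the circumcircle.
Circumcentre = (26/17, 105/17), r² = 8845/289.
The points at distance exactly r from the centre are (7, 7), (-4, 6), (-3, 3) — 3 points.

3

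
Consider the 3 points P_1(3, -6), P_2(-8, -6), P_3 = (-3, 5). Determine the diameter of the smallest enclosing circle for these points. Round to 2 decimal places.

13.76

Side lengths²: P_1P_2² = 121, P_1P_3² = 157, P_2P_3² = 146.
Since P_1P_3² = 157 < 146 + 121 = 267, the triangle is acute, so the smallest enclosing circle is the circumcircle.
Circumcentre = (-2.5, -41/22), r² = 11461/242.
Diameter = 2r = 2√(11461/242) ≈ 13.76.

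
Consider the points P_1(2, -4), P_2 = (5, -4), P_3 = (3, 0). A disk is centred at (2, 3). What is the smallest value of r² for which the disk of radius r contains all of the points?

58

The required radius is the distance from (2, 3) to the farthest point.
Squared distances: 49, 58, 10.
Maximum is 58, attained at P_2.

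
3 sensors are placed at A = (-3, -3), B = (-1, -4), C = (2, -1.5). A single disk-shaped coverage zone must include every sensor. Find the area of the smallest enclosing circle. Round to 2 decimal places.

21.40

Side lengths²: AB² = 5, AC² = 27.25, BC² = 15.25.
Since AC² = 27.25 ≥ 15.25 + 5 = 20.25, the angle opposite AC is not acute, so the smallest enclosing circle has AC as diameter.
Centre = midpoint of AC = (-0.5, -2.25), r² = 27.25/4 = 6.8125.
Area = π·r² = π·6.8125 ≈ 21.40.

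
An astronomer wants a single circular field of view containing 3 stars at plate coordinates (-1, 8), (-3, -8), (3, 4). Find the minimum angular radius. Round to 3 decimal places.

Call the three points A, B, C in the order given.
Side lengths²: AB² = 260, AC² = 32, BC² = 180.
Since AB² = 260 ≥ 180 + 32 = 212, the angle opposite AB is not acute, so the smallest enclosing circle has AB as diameter.
Centre = midpoint of AB = (-2, 0), r² = 260/4 = 65.
r = √65 ≈ 8.062.

8.062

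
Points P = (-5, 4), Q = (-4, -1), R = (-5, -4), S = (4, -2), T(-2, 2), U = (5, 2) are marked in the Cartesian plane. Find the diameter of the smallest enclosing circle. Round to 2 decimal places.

11.89

By Welzl's lemma the MEC is supported by two points (diametrically opposite) or three points (on a circumcircle).
The minimum enclosing circle is determined by three boundary points: P, R, U.
Their circumcentre is (-0.6, 0) with r² = 35.36.
The farthest remaining point S is at distance² 25.16 ≤ 35.36.
Diameter = 2r = 2√(35.36) ≈ 11.89.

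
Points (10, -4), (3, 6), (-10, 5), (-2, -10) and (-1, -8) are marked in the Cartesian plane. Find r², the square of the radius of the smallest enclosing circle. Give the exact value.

By Welzl's lemma the MEC is supported by two points (diametrically opposite) or three points (on a circumcircle).
The farthest pair is (10, -4)–(-10, 5) with squared distance 481. The circle on this segment as diameter has centre (0, 0.5) and r² = 481/4 = 120.25.
Check (3, 6): distance² to centre = 39.25 ≤ 120.25, so it lies inside.
All remaining points lie in this disk, and no smaller disk contains both endpoints, so this is the minimum enclosing circle.

120.25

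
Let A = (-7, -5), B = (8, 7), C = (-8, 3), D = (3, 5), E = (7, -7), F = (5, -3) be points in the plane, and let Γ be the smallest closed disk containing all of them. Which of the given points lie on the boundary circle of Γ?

A, B, E

A smallest enclosing disk is always determined by at most three of the input points on its boundary.
The minimum enclosing circle is determined by three boundary points: A, B, E.
Their circumcentre is (61/66, 31/66) with r² = 201925/2178.
The farthest remaining point C is at distance² 187405/2178 ≤ 201925/2178.
The points at distance exactly r from the centre are A, B, E — 3 points.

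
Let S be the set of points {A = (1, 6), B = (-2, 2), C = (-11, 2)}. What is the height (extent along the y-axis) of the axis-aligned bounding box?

4

max y = 6, min y = 2, so height = 4.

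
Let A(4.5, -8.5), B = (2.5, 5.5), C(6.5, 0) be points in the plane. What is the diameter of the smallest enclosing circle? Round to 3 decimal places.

Side lengths²: AB² = 200, AC² = 76.25, BC² = 46.25.
Since AB² = 200 ≥ 76.25 + 46.25 = 122.5, the angle opposite AB is not acute, so the smallest enclosing circle has AB as diameter.
Centre = midpoint of AB = (3.5, -1.5), r² = 200/4 = 50.
Diameter = 2r = 2√50 ≈ 14.142.

14.142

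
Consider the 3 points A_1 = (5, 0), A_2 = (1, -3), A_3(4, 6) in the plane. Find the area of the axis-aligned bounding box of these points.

36

x ranges over [1, 5], width 4.
y ranges over [-3, 6], height 9.
Area = 4 × 9 = 36.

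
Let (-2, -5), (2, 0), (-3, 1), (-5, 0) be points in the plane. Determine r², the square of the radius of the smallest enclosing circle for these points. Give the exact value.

By Welzl's lemma the MEC is supported by two points (diametrically opposite) or three points (on a circumcircle).
The minimum enclosing circle is determined by three boundary points: (-2, -5), (2, 0), (-5, 0).
Their circumcentre is (-1.5, -1.3) with r² = 13.94.
The farthest remaining point (-3, 1) is at distance² 7.54 ≤ 13.94.

13.94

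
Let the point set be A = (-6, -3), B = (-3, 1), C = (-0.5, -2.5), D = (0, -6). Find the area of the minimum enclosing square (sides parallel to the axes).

The bounding box has width 6 and height 7.
An axis-aligned square enclosing the set must have side ≥ max(width, height).
So the minimum side is max(6, 7) = 7.
Area = 7² = 49.

49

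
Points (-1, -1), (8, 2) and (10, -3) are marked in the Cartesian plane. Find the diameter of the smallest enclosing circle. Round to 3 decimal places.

Call the three points A, B, C in the order given.
Side lengths²: AB² = 90, AC² = 125, BC² = 29.
Since AC² = 125 ≥ 90 + 29 = 119, the angle opposite AC is not acute, so the smallest enclosing circle has AC as diameter.
Centre = midpoint of AC = (4.5, -2), r² = 125/4 = 31.25.
Diameter = 2r = 2√(31.25) ≈ 11.180.

11.180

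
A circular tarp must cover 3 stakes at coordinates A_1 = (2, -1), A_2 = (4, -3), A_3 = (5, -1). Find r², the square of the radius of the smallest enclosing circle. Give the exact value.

2.5

Side lengths²: A_1A_2² = 8, A_1A_3² = 9, A_2A_3² = 5.
Since A_1A_3² = 9 < 8 + 5 = 13, the triangle is acute, so the smallest enclosing circle is the circumcircle.
Circumcentre = (3.5, -1.5), r² = 2.5.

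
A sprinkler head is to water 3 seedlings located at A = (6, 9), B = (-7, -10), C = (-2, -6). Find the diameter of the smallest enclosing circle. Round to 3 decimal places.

Side lengths²: AB² = 530, AC² = 289, BC² = 41.
Since AB² = 530 ≥ 289 + 41 = 330, the angle opposite AB is not acute, so the smallest enclosing circle has AB as diameter.
Centre = midpoint of AB = (-0.5, -0.5), r² = 530/4 = 132.5.
Diameter = 2r = 2√(132.5) ≈ 23.022.

23.022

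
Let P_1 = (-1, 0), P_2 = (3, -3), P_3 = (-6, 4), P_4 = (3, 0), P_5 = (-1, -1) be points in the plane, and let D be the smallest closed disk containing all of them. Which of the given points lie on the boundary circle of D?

The minimum enclosing circle of a finite set is fixed by two of the points (as a diameter) or three (as a circumcircle).
The farthest pair is P_2–P_3 with squared distance 130. The circle on this segment as diameter has centre (-1.5, 0.5) and r² = 130/4 = 32.5.
Check P_1: distance² to centre = 0.5 ≤ 32.5, so it lies inside.
All remaining points lie in this disk, and no smaller disk contains both endpoints, so this is the minimum enclosing circle.
The points at distance exactly r from the centre are P_2, P_3 — 2 points.

P_2, P_3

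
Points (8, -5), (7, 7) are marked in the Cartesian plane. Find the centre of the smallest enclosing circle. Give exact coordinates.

The smallest circle enclosing two points has them as diameter endpoints.
Centre = midpoint = (7.5, 1); r² = |(8, -5)−(7, 7)|²/4 = 145/4 = 36.25.
Centre = (7.5, 1).

(7.5, 1)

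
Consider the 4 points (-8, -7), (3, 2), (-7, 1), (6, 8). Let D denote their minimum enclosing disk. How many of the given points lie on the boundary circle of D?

2

The minimum enclosing circle of a finite set is fixed by two of the points (as a diameter) or three (as a circumcircle).
The farthest pair is (-8, -7)–(6, 8) with squared distance 421. The circle on this segment as diameter has centre (-1, 0.5) and r² = 421/4 = 105.25.
Check (3, 2): distance² to centre = 18.25 ≤ 105.25, so it lies inside.
All remaining points lie in this disk, and no smaller disk contains both endpoints, so this is the minimum enclosing circle.
The points at distance exactly r from the centre are (-8, -7), (6, 8) — 2 points.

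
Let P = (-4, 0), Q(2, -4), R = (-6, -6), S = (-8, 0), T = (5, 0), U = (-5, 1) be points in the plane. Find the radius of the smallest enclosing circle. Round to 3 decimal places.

The minimum enclosing circle is determined by three boundary points: R, S, T.
Their circumcentre is (-1.5, -7/6) with r² = 785/18.
The farthest remaining point Q is at distance² 365/18 ≤ 785/18.
r = √(785/18) ≈ 6.604.

6.604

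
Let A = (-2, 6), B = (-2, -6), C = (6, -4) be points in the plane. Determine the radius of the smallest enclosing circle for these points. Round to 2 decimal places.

6.60

Side lengths²: AB² = 144, AC² = 164, BC² = 68.
Since AC² = 164 < 144 + 68 = 212, the triangle is acute, so the smallest enclosing circle is the circumcircle.
Circumcentre = (0.75, 0), r² = 43.5625.
r = √(43.5625) ≈ 6.60.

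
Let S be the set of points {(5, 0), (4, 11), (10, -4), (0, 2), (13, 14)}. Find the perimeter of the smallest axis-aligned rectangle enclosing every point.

62

Width = max x − min x = 13 − 0 = 13.
Height = max y − min y = 14 − (-4) = 18.
Perimeter = 2(13 + 18) = 62.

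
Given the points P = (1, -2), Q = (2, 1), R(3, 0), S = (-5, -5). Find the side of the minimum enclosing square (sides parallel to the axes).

8

The bounding box has width 8 and height 6.
An axis-aligned square enclosing the set must have side ≥ max(width, height).
So the minimum side is max(8, 6) = 8.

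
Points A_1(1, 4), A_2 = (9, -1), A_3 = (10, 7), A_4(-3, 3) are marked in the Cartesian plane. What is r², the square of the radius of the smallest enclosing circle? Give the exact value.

The minimum enclosing circle is determined by three boundary points: A_2, A_3, A_4.
Their circumcentre is (3.9, 3.7) with r² = 48.1.
The farthest remaining point A_1 is at distance² 8.5 ≤ 48.1.

48.1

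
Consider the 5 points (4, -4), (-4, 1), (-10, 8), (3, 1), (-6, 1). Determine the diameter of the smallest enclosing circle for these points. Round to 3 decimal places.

18.439

The farthest pair is (4, -4)–(-10, 8) with squared distance 340. The circle on this segment as diameter has centre (-3, 2) and r² = 340/4 = 85.
Check (-4, 1): distance² to centre = 2 ≤ 85, so it lies inside.
All remaining points lie in this disk, and no smaller disk contains both endpoints, so this is the minimum enclosing circle.
Diameter = 2r = 2√85 ≈ 18.439.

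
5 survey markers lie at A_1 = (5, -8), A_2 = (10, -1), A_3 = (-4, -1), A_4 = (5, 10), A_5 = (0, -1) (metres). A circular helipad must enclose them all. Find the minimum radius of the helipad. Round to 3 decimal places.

By Welzl's lemma the MEC is supported by two points (diametrically opposite) or three points (on a circumcircle).
The minimum enclosing circle is determined by three boundary points: A_1, A_3, A_4.
Their circumcentre is (43/9, 1) with r² = 6565/81.
The farthest remaining point A_2 is at distance² 2533/81 ≤ 6565/81.
r = √(6565/81) ≈ 9.003.

9.003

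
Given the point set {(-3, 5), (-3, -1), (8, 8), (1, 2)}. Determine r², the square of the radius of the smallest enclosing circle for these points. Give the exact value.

50.5

The farthest pair is (-3, -1)–(8, 8) with squared distance 202. The circle on this segment as diameter has centre (2.5, 3.5) and r² = 202/4 = 50.5.
Check (-3, 5): distance² to centre = 32.5 ≤ 50.5, so it lies inside.
All remaining points lie in this disk, and no smaller disk contains both endpoints, so this is the minimum enclosing circle.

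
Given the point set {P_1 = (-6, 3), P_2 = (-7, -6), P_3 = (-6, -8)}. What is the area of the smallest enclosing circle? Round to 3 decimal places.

Side lengths²: P_1P_2² = 82, P_1P_3² = 121, P_2P_3² = 5.
Since P_1P_3² = 121 ≥ 82 + 5 = 87, the angle opposite P_1P_3 is not acute, so the smallest enclosing circle has P_1P_3 as diameter.
Centre = midpoint of P_1P_3 = (-6, -2.5), r² = 121/4 = 30.25.
Area = π·r² = π·30.25 ≈ 95.033.

95.033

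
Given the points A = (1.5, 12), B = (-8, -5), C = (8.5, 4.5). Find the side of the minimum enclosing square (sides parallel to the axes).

The bounding box has width 16.5 and height 17.
An axis-aligned square enclosing the set must have side ≥ max(width, height).
So the minimum side is max(16.5, 17) = 17.

17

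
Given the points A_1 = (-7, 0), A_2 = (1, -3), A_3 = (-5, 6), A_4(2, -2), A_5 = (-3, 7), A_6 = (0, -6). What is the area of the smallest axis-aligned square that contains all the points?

The bounding box has width 9 and height 13.
An axis-aligned square enclosing the set must have side ≥ max(width, height).
So the minimum side is max(9, 13) = 13.
Area = 13² = 169.

169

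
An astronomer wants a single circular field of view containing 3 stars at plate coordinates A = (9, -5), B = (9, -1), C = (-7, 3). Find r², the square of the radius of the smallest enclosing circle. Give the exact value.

Side lengths²: AB² = 16, AC² = 320, BC² = 272.
Since AC² = 320 ≥ 272 + 16 = 288, the angle opposite AC is not acute, so the smallest enclosing circle has AC as diameter.
Centre = midpoint of AC = (1, -1), r² = 320/4 = 80.

80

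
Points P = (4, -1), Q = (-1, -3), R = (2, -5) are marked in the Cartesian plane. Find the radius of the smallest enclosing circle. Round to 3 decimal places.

Side lengths²: PQ² = 29, PR² = 20, QR² = 13.
Since PQ² = 29 < 20 + 13 = 33, the triangle is acute, so the smallest enclosing circle is the circumcircle.
Circumcentre = (1.625, -2.3125), r² = 7.36328125.
r = √(7.36328125) ≈ 2.714.

2.714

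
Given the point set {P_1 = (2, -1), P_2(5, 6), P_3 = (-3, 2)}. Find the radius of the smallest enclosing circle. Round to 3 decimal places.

Side lengths²: P_1P_2² = 58, P_1P_3² = 34, P_2P_3² = 80.
Since P_2P_3² = 80 < 58 + 34 = 92, the triangle is acute, so the smallest enclosing circle is the circumcircle.
Circumcentre = (14/11, 38/11), r² = 2465/121.
r = √(2465/121) ≈ 4.514.

4.514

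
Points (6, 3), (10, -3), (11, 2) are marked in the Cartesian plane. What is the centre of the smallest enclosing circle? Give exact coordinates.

Call the three points A, B, C in the order given.
Side lengths²: AB² = 52, AC² = 26, BC² = 26.
Since AB² = 52 ≥ 26 + 26 = 52, the angle opposite AB is not acute, so the smallest enclosing circle has AB as diameter.
Centre = midpoint of AB = (8, 0), r² = 52/4 = 13.
Centre = (8, 0).

(8, 0)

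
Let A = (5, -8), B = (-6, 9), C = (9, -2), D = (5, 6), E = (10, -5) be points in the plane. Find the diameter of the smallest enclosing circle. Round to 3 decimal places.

21.260

By Welzl's lemma the MEC is supported by two points (diametrically opposite) or three points (on a circumcircle).
The farthest pair is B–E with squared distance 452. The circle on this segment as diameter has centre (2, 2) and r² = 452/4 = 113.
Check A: distance² to centre = 109 ≤ 113, so it lies inside.
All remaining points lie in this disk, and no smaller disk contains both endpoints, so this is the minimum enclosing circle.
Diameter = 2r = 2√113 ≈ 21.260.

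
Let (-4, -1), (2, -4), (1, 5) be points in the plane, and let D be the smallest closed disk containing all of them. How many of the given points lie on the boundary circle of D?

3

Call the three points A, B, C in the order given.
Side lengths²: AB² = 45, AC² = 61, BC² = 82.
Since BC² = 82 < 61 + 45 = 106, the triangle is acute, so the smallest enclosing circle is the circumcircle.
Circumcentre = (15/34, 13/34), r² = 12505/578.
The points at distance exactly r from the centre are (-4, -1), (2, -4), (1, 5) — 3 points.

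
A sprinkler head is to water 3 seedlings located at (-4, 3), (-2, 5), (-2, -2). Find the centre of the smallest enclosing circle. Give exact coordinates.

Call the three points A, B, C in the order given.
Side lengths²: AB² = 8, AC² = 29, BC² = 49.
Since BC² = 49 ≥ 29 + 8 = 37, the angle opposite BC is not acute, so the smallest enclosing circle has BC as diameter.
Centre = midpoint of BC = (-2, 1.5), r² = 49/4 = 12.25.
Centre = (-2, 1.5).

(-2, 1.5)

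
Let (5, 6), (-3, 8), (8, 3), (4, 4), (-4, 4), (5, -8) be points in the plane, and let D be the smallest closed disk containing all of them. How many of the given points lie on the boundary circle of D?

2

The minimum enclosing circle of a finite set is fixed by two of the points (as a diameter) or three (as a circumcircle).
The farthest pair is (-3, 8)–(5, -8) with squared distance 320. The circle on this segment as diameter has centre (1, 0) and r² = 320/4 = 80.
Check (5, 6): distance² to centre = 52 ≤ 80, so it lies inside.
All remaining points lie in this disk, and no smaller disk contains both endpoints, so this is the minimum enclosing circle.
The points at distance exactly r from the centre are (-3, 8), (5, -8) — 2 points.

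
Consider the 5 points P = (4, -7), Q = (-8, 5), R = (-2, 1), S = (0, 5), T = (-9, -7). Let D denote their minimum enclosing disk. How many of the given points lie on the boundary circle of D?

3

A smallest enclosing disk is always determined by at most three of the input points on its boundary.
The minimum enclosing circle is determined by three boundary points: P, Q, T.
Their circumcentre is (-2.5, -1.5) with r² = 72.5.
The farthest remaining point S is at distance² 48.5 ≤ 72.5.
The points at distance exactly r from the centre are P, Q, T — 3 points.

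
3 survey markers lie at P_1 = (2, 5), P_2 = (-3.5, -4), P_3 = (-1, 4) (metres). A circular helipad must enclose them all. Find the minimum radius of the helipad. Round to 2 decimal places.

5.27

Side lengths²: P_1P_2² = 111.25, P_1P_3² = 10, P_2P_3² = 70.25.
Since P_1P_2² = 111.25 ≥ 70.25 + 10 = 80.25, the angle opposite P_1P_2 is not acute, so the smallest enclosing circle has P_1P_2 as diameter.
Centre = midpoint of P_1P_2 = (-0.75, 0.5), r² = 111.25/4 = 27.8125.
r = √(27.8125) ≈ 5.27.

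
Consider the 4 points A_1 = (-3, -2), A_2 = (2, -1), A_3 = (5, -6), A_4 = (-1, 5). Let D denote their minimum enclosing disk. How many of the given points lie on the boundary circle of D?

The minimum enclosing circle of a finite set is fixed by two of the points (as a diameter) or three (as a circumcircle).
The farthest pair is A_3–A_4 with squared distance 157. The circle on this segment as diameter has centre (2, -0.5) and r² = 157/4 = 39.25.
Check A_1: distance² to centre = 27.25 ≤ 39.25, so it lies inside.
All remaining points lie in this disk, and no smaller disk contains both endpoints, so this is the minimum enclosing circle.
The points at distance exactly r from the centre are A_3, A_4 — 2 points.

2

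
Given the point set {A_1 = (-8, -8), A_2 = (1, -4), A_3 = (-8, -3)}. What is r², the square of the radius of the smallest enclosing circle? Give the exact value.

Side lengths²: A_1A_2² = 97, A_1A_3² = 25, A_2A_3² = 82.
Since A_1A_2² = 97 < 82 + 25 = 107, the triangle is acute, so the smallest enclosing circle is the circumcircle.
Circumcentre = (-67/18, -5.5), r² = 3977/162.

3977/162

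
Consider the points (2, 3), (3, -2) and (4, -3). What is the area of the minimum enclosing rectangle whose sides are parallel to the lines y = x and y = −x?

16

In coordinates u = x + y, v = x − y the rectangle is axis-aligned; the map (x,y)→(u,v) scales areas by 2.
u-values: 5, 1, 1; range = 5 − 1 = 4.
v-values: -1, 5, 7; range = 7 − (-1) = 8.
Area = (4 × 8) / 2 = 16.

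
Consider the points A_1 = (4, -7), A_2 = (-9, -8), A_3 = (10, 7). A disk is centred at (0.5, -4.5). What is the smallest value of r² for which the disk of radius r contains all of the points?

222.5

The required radius is the distance from (0.5, -4.5) to the farthest point.
Squared distances: 18.5, 102.5, 222.5.
Maximum is 222.5, attained at A_3.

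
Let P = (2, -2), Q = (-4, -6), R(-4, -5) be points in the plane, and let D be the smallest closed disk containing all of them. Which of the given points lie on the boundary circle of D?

Side lengths²: PQ² = 52, PR² = 45, QR² = 1.
Since PQ² = 52 ≥ 45 + 1 = 46, the angle opposite PQ is not acute, so the smallest enclosing circle has PQ as diameter.
Centre = midpoint of PQ = (-1, -4), r² = 52/4 = 13.
The points at distance exactly r from the centre are P, Q — 2 points.

P, Q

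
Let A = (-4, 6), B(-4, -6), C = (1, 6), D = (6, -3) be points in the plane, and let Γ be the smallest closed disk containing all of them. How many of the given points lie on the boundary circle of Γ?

The minimum enclosing circle of a finite set is fixed by two of the points (as a diameter) or three (as a circumcircle).
The minimum enclosing circle is determined by three boundary points: A, B, D.
Their circumcentre is (-0.35, 0) with r² = 49.3225.
The farthest remaining point C is at distance² 37.8225 ≤ 49.3225.
The points at distance exactly r from the centre are A, B, D — 3 points.

3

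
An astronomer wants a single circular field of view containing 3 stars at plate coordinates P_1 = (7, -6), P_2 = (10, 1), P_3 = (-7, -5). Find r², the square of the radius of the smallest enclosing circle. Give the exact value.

Side lengths²: P_1P_2² = 58, P_1P_3² = 197, P_2P_3² = 325.
Since P_2P_3² = 325 ≥ 197 + 58 = 255, the angle opposite P_2P_3 is not acute, so the smallest enclosing circle has P_2P_3 as diameter.
Centre = midpoint of P_2P_3 = (1.5, -2), r² = 325/4 = 81.25.

81.25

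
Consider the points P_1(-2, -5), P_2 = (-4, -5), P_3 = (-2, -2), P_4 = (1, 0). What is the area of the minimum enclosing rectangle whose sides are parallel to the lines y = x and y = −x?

In coordinates u = x + y, v = x − y the rectangle is axis-aligned; the map (x,y)→(u,v) scales areas by 2.
u-values: -7, -9, -4, 1; range = 1 − (-9) = 10.
v-values: 3, 1, 0, 1; range = 3 − 0 = 3.
Area = (10 × 3) / 2 = 15.

15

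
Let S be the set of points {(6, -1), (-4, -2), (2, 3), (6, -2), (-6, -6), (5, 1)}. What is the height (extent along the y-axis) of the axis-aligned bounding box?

9

max y = 3, min y = -6, so height = 9.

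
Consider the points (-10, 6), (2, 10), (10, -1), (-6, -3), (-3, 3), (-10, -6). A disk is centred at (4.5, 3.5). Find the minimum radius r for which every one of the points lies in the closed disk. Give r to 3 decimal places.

The required radius is the distance from (4.5, 3.5) to the farthest point.
Squared distances: 216.5, 48.5, 50.5, 152.5, 56.5, 300.5.
Maximum is 300.5, attained at (-10, -6).
r = √(300.5) ≈ 17.335.

17.335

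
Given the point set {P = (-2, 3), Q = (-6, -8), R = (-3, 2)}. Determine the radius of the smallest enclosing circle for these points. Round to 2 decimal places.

5.85

Side lengths²: PQ² = 137, PR² = 2, QR² = 109.
Since PQ² = 137 ≥ 109 + 2 = 111, the angle opposite PQ is not acute, so the smallest enclosing circle has PQ as diameter.
Centre = midpoint of PQ = (-4, -2.5), r² = 137/4 = 34.25.
r = √(34.25) ≈ 5.85.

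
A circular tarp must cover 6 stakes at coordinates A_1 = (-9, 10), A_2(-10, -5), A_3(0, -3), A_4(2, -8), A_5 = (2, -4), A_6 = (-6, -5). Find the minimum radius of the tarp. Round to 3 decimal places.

A smallest enclosing disk is always determined by at most three of the input points on its boundary.
The farthest pair is A_1–A_4 with squared distance 445. The circle on this segment as diameter has centre (-3.5, 1) and r² = 445/4 = 111.25.
Check A_2: distance² to centre = 78.25 ≤ 111.25, so it lies inside.
All remaining points lie in this disk, and no smaller disk contains both endpoints, so this is the minimum enclosing circle.
r = √(111.25) ≈ 10.548.

10.548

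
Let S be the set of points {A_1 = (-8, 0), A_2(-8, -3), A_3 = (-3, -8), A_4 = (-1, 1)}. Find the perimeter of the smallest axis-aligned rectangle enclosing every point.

Width = max x − min x = -1 − (-8) = 7.
Height = max y − min y = 1 − (-8) = 9.
Perimeter = 2(7 + 9) = 32.

32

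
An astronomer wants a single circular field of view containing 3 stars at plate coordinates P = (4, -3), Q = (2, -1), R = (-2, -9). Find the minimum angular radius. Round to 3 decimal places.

4.472

Side lengths²: PQ² = 8, PR² = 72, QR² = 80.
Since QR² = 80 ≥ 72 + 8 = 80, the angle opposite QR is not acute, so the smallest enclosing circle has QR as diameter.
Centre = midpoint of QR = (0, -5), r² = 80/4 = 20.
r = √20 ≈ 4.472.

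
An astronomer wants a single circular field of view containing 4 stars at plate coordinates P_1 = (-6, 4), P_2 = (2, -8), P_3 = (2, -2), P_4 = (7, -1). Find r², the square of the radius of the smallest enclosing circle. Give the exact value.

46657/841

A smallest enclosing disk is always determined by at most three of the input points on its boundary.
The minimum enclosing circle is determined by three boundary points: P_1, P_2, P_4.
Their circumcentre is (-13/29, -28/29) with r² = 46657/841.
The farthest remaining point P_3 is at distance² 5941/841 ≤ 46657/841.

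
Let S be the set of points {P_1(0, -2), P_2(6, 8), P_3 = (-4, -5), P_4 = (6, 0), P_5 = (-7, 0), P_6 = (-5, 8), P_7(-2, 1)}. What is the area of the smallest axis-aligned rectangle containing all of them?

x ranges over [-7, 6], width 13.
y ranges over [-5, 8], height 13.
Area = 13 × 13 = 169.

169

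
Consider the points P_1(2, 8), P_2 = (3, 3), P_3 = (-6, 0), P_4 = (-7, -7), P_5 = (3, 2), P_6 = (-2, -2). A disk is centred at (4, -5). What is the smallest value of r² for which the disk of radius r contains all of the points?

The required radius is the distance from (4, -5) to the farthest point.
Squared distances: 173, 65, 125, 125, 50, 45.
Maximum is 173, attained at P_1.

173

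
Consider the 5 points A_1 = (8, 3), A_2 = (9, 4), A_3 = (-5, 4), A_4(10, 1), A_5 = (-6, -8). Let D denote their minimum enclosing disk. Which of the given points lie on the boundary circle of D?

A_2, A_5

The minimum enclosing circle of a finite set is fixed by two of the points (as a diameter) or three (as a circumcircle).
The farthest pair is A_2–A_5 with squared distance 369. The circle on this segment as diameter has centre (1.5, -2) and r² = 369/4 = 92.25.
Check A_1: distance² to centre = 67.25 ≤ 92.25, so it lies inside.
All remaining points lie in this disk, and no smaller disk contains both endpoints, so this is the minimum enclosing circle.
The points at distance exactly r from the centre are A_2, A_5 — 2 points.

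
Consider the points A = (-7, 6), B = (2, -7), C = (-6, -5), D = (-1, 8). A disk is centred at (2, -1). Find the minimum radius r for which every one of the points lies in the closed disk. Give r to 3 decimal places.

11.402

The required radius is the distance from (2, -1) to the farthest point.
Squared distances: 130, 36, 80, 90.
Maximum is 130, attained at A.
r = √130 ≈ 11.402.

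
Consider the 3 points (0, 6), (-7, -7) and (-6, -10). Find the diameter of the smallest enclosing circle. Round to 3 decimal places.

17.088

Call the three points A, B, C in the order given.
Side lengths²: AB² = 218, AC² = 292, BC² = 10.
Since AC² = 292 ≥ 218 + 10 = 228, the angle opposite AC is not acute, so the smallest enclosing circle has AC as diameter.
Centre = midpoint of AC = (-3, -2), r² = 292/4 = 73.
Diameter = 2r = 2√73 ≈ 17.088.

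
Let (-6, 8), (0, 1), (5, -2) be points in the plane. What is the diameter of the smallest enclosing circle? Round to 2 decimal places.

Call the three points A, B, C in the order given.
Side lengths²: AB² = 85, AC² = 221, BC² = 34.
Since AC² = 221 ≥ 85 + 34 = 119, the angle opposite AC is not acute, so the smallest enclosing circle has AC as diameter.
Centre = midpoint of AC = (-0.5, 3), r² = 221/4 = 55.25.
Diameter = 2r = 2√(55.25) ≈ 14.87.

14.87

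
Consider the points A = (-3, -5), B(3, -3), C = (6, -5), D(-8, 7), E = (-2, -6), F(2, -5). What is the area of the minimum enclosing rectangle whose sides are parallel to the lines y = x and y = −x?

In coordinates u = x + y, v = x − y the rectangle is axis-aligned; the map (x,y)→(u,v) scales areas by 2.
u-values: -8, 0, 1, -1, -8, -3; range = 1 − (-8) = 9.
v-values: 2, 6, 11, -15, 4, 7; range = 11 − (-15) = 26.
Area = (9 × 26) / 2 = 117.

117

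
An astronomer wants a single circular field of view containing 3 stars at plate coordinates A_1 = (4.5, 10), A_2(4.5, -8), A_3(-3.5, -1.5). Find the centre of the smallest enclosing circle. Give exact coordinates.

Side lengths²: A_1A_2² = 324, A_1A_3² = 196.25, A_2A_3² = 106.25.
Since A_1A_2² = 324 ≥ 196.25 + 106.25 = 302.5, the angle opposite A_1A_2 is not acute, so the smallest enclosing circle has A_1A_2 as diameter.
Centre = midpoint of A_1A_2 = (4.5, 1), r² = 324/4 = 81.
Centre = (4.5, 1).

(4.5, 1)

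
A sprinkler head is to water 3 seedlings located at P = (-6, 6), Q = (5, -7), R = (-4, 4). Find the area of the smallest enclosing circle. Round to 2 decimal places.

Side lengths²: PQ² = 290, PR² = 8, QR² = 202.
Since PQ² = 290 ≥ 202 + 8 = 210, the angle opposite PQ is not acute, so the smallest enclosing circle has PQ as diameter.
Centre = midpoint of PQ = (-0.5, -0.5), r² = 290/4 = 72.5.
Area = π·r² = π·72.5 ≈ 227.77.

227.77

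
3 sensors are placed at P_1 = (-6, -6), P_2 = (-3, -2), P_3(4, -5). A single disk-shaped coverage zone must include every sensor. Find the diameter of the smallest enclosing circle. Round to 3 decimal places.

Side lengths²: P_1P_2² = 25, P_1P_3² = 101, P_2P_3² = 58.
Since P_1P_3² = 101 ≥ 58 + 25 = 83, the angle opposite P_1P_3 is not acute, so the smallest enclosing circle has P_1P_3 as diameter.
Centre = midpoint of P_1P_3 = (-1, -5.5), r² = 101/4 = 25.25.
Diameter = 2r = 2√(25.25) ≈ 10.050.

10.050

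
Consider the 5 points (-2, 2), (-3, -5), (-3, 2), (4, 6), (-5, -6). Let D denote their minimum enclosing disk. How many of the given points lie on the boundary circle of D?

A smallest enclosing disk is always determined by at most three of the input points on its boundary.
The farthest pair is (4, 6)–(-5, -6) with squared distance 225. The circle on this segment as diameter has centre (-0.5, 0) and r² = 225/4 = 56.25.
Check (-2, 2): distance² to centre = 6.25 ≤ 56.25, so it lies inside.
All remaining points lie in this disk, and no smaller disk contains both endpoints, so this is the minimum enclosing circle.
The points at distance exactly r from the centre are (4, 6), (-5, -6) — 2 points.

2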